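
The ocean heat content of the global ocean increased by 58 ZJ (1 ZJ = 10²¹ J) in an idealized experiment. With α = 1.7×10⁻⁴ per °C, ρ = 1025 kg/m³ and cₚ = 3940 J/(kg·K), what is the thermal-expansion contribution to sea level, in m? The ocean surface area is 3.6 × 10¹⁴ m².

Per unit area: Q = 58×10²¹ / (3.6×10¹⁴) ≈ 1.611×10⁸ J/m²
Δh = αQ/(ρcₚ) = 1.7×10⁻⁴ × 1.611×10⁸ / (1025 × 3940) ≈ 0.0067815 m

0.00678 m of thermosteric rise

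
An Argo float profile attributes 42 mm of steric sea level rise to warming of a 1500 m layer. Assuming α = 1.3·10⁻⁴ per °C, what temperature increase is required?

ΔT = Δh/(αH) = 0.042 / (1.3×10⁻⁴ × 1500) ≈ 0.2154 K

0.215 K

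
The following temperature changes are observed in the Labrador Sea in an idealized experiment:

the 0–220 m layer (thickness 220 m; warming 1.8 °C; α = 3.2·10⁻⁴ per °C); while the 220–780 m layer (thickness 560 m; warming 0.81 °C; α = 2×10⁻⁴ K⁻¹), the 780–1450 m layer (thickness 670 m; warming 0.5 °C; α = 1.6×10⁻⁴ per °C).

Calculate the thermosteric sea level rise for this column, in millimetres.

0–220 m: 3.2×10⁻⁴ × 220 × 1.8 = 0.12672 m
Layer 2: 2×10⁻⁴ × 560 × 0.81 = 0.09072 m
Layer 3: 670 × 1.6×10⁻⁴ × 0.5 = 0.05360 m
Δh = 0.12672 + 0.09072 + 0.05360 = 0.27104 m

270 mm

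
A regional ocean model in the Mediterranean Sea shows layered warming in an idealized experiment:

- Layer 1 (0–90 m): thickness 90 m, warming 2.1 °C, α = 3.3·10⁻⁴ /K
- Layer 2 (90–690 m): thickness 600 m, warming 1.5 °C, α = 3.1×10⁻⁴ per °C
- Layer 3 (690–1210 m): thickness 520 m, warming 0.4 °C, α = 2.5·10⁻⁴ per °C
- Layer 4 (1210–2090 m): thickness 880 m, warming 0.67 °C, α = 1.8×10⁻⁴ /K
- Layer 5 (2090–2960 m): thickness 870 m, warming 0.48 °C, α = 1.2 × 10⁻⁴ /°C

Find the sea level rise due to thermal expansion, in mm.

550 mm of thermosteric rise

90 × 2.1 × 3.3×10⁻⁴ = 0.06237 m
600 × 3.1×10⁻⁴ × 1.5 = 0.27900 m
Layer 3: 0.4 × 2.5×10⁻⁴ × 520 = 0.05200 m
1.8×10⁻⁴ × 0.67 × 880 = 0.106128 m
2090–2960 m: 870 × 0.48 × 1.2×10⁻⁴ = 0.050112 m
Δh = 0.06237 + 0.27900 + 0.05200 + 0.106128 + 0.050112 = 0.54961 m ≈ 550 mm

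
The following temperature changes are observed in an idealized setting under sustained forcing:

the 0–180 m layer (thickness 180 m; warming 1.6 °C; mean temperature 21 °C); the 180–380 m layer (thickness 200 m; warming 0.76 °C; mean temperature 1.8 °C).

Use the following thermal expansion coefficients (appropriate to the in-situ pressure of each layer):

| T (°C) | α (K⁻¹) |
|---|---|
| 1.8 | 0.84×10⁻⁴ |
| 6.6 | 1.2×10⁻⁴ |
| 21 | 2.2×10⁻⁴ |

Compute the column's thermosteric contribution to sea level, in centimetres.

Layer 1 at 21 °C → α = 2.2×10⁻⁴ K⁻¹
Layer 2 at 1.8 °C → α = 0.84×10⁻⁴ K⁻¹
0–180 m: 2.2×10⁻⁴ × 180 × 1.6 = 0.06336 m
180–380 m: 200 × 0.84×10⁻⁴ × 0.76 = 0.012768 m
Δh = 0.06336 + 0.012768 = 0.076128 m ≈ 7.6 cm

7.6 cm of thermosteric rise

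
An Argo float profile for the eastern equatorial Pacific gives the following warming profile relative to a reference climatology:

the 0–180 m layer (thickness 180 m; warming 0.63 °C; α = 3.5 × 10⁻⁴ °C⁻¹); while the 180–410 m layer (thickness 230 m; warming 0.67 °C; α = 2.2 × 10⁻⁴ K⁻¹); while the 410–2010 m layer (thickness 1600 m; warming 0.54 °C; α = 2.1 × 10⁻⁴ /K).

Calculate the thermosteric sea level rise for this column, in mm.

0–180 m: 180 × 3.5×10⁻⁴ × 0.63 = 0.03969 m
180–410 m: 0.67 × 2.2×10⁻⁴ × 230 = 0.033902 m
410–2010 m: 1600 × 2.1×10⁻⁴ × 0.54 = 0.18144 m
Δh = 0.03969 + 0.033902 + 0.18144 = 0.255032 m

260 mm of thermosteric rise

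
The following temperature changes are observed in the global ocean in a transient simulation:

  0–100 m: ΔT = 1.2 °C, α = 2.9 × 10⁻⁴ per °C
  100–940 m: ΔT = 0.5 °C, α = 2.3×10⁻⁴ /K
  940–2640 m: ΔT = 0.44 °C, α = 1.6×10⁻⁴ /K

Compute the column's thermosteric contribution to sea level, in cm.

Layer 1: 1.2 × 2.9×10⁻⁴ × 100 = 0.03480 m
840 × 0.5 × 2.3×10⁻⁴ = 0.09660 m
0.44 × 1700 × 1.6×10⁻⁴ = 0.11968 m
Δh = 0.03480 + 0.09660 + 0.11968 = 0.25108 m

Δh ≈ 25.1 cm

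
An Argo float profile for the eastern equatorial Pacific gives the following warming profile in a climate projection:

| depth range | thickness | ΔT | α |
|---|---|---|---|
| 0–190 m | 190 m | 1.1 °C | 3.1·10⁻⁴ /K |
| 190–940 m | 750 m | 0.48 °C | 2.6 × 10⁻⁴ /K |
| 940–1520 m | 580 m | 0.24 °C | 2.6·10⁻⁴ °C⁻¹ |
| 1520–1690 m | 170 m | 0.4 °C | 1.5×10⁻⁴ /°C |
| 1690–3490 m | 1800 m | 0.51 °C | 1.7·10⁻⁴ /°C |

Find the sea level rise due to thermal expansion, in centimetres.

0–190 m: 190 × 1.1 × 3.1×10⁻⁴ = 0.06479 m
750 × 0.48 × 2.6×10⁻⁴ = 0.09360 m
0.24 × 2.6×10⁻⁴ × 580 = 0.036192 m
1520–1690 m: 0.4 × 170 × 1.5×10⁻⁴ = 0.01020 m
1690–3490 m: 1800 × 1.7×10⁻⁴ × 0.51 = 0.15606 m
Δh = 0.06479 + 0.09360 + 0.036192 + 0.01020 + 0.15606 = 0.360842 m

36 cm of thermosteric rise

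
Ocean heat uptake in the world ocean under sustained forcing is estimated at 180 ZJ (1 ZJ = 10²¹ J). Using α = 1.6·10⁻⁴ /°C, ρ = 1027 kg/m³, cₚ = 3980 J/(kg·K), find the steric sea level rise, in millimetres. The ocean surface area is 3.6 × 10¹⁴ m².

Per unit area: Q = 180×10²¹ / (3.6×10¹⁴) = 5×10⁸ J/m²
Δh = αQ/(ρcₚ) = 1.6×10⁻⁴ × 5×10⁸ / (1027 × 3980) ≈ 0.019572 m

Δh = 20 mm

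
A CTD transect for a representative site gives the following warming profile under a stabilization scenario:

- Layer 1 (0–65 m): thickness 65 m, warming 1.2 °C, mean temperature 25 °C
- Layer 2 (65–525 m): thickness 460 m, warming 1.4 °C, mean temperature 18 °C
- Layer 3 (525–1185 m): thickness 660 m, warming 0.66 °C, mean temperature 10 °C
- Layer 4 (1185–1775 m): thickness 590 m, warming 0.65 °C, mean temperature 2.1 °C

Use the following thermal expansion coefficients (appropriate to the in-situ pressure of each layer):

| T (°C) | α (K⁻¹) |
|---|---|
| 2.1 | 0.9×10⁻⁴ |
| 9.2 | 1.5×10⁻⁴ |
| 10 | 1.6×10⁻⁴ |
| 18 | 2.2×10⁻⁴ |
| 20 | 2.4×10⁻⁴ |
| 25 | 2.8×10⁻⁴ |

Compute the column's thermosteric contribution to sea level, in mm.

Layer 1 at 25 °C → α = 2.8×10⁻⁴ K⁻¹
Layer 2 at 18 °C → α = 2.2×10⁻⁴ K⁻¹
Layer 3 at 10 °C → α = 1.6×10⁻⁴ K⁻¹
Layer 4 at 2.1 °C → α = 0.9×10⁻⁴ K⁻¹
65 × 2.8×10⁻⁴ × 1.2 = 0.02184 m
2.2×10⁻⁴ × 1.4 × 460 = 0.14168 m
1.6×10⁻⁴ × 660 × 0.66 = 0.069696 m
1185–1775 m: 0.9×10⁻⁴ × 0.65 × 590 = 0.034515 m
Δh = 0.02184 + 0.14168 + 0.069696 + 0.034515 = 0.267731 m

Δh = 268 mm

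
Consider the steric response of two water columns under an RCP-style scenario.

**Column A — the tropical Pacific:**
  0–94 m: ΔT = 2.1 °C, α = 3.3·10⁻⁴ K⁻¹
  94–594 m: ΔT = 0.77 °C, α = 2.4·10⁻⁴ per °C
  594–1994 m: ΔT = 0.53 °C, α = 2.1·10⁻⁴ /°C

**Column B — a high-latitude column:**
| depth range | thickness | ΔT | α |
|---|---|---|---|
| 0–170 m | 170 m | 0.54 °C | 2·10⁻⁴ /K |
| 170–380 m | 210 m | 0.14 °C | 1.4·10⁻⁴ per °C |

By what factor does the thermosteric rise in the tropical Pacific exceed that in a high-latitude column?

a factor of 14

A Layer 1: 2.1 × 94 × 3.3×10⁻⁴ = 0.065142 m
A Layer 2: 2.4×10⁻⁴ × 500 × 0.77 = 0.09240 m
A 1400 × 2.1×10⁻⁴ × 0.53 = 0.15582 m
A total: 0.313362 m
B 2×10⁻⁴ × 0.54 × 170 = 0.01836 m
B 210 × 1.4×10⁻⁴ × 0.14 = 0.004116 m
B total: 0.022476 m
Ratio: 0.313362 / 0.022476 ≈ 13.94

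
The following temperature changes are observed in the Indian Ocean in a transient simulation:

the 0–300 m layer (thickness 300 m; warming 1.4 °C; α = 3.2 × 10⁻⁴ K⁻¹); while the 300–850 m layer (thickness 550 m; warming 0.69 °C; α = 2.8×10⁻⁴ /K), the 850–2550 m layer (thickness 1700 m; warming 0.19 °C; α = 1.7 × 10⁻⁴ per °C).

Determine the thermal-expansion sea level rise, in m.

Layer 1: 300 × 1.4 × 3.2×10⁻⁴ = 0.13440 m
300–850 m: 550 × 0.69 × 2.8×10⁻⁴ = 0.10626 m
Layer 3: 1700 × 1.7×10⁻⁴ × 0.19 = 0.05491 m
Δh = 0.13440 + 0.10626 + 0.05491 = 0.29557 m

about 0.30 m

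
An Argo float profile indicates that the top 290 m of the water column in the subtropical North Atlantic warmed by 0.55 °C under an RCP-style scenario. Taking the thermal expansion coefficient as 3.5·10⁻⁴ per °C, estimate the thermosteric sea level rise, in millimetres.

Δh = 55.8 mm

Δh = αΔT·H = 3.5×10⁻⁴ × 0.55 × 290 = 0.055825 m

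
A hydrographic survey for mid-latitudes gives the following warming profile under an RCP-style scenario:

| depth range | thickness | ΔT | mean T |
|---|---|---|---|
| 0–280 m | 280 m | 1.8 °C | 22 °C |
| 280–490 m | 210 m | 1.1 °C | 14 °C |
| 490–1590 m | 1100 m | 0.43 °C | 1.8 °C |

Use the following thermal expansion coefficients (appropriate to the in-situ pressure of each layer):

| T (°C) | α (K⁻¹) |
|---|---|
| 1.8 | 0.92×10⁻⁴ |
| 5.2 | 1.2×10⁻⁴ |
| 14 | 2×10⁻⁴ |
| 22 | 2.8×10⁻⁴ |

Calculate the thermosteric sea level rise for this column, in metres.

Layer 1 at 22 °C → α = 2.8×10⁻⁴ K⁻¹
Layer 2 at 14 °C → α = 2×10⁻⁴ K⁻¹
Layer 3 at 1.8 °C → α = 0.92×10⁻⁴ K⁻¹
1.8 × 280 × 2.8×10⁻⁴ = 0.14112 m
Layer 2: 1.1 × 2×10⁻⁴ × 210 = 0.04620 m
490–1590 m: 0.43 × 0.92×10⁻⁴ × 1100 = 0.043516 m
Δh = 0.14112 + 0.04620 + 0.043516 = 0.230836 m ≈ 0.231 m

about 0.231 m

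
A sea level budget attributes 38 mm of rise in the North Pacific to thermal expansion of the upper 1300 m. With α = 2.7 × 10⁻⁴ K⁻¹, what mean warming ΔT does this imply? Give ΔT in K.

ΔT = Δh/(αH) = 0.038 / (2.7×10⁻⁴ × 1300) ≈ 0.1083 K

0.108 K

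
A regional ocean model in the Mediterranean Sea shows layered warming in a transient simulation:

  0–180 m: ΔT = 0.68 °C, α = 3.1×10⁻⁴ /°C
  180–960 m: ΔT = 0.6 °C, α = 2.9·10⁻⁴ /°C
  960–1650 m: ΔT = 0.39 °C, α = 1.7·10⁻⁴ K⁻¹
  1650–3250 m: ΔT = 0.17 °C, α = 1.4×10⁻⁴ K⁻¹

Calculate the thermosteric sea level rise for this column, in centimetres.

25.7 cm of thermosteric rise

0–180 m: 3.1×10⁻⁴ × 0.68 × 180 = 0.037944 m
Layer 2: 780 × 2.9×10⁻⁴ × 0.6 = 0.13572 m
Layer 3: 1.7×10⁻⁴ × 690 × 0.39 = 0.045747 m
1650–3250 m: 0.17 × 1.4×10⁻⁴ × 1600 = 0.03808 m
Δh = 0.037944 + 0.13572 + 0.045747 + 0.03808 = 0.257491 m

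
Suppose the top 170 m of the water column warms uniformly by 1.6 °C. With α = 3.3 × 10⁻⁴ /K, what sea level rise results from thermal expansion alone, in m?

Δh = αΔT·H = 3.3×10⁻⁴ × 1.6 × 170 = 0.08976 m

0.0898 m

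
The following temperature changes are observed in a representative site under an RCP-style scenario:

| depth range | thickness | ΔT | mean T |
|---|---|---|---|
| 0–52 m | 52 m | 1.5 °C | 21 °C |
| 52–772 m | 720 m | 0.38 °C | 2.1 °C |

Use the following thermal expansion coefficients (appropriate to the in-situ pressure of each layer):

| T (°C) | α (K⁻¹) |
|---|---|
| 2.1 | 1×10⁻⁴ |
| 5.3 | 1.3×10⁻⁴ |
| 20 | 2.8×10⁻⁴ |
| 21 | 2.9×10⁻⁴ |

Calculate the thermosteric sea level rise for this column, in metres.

0.0500 m of thermosteric rise

Layer 1 at 21 °C → α = 2.9×10⁻⁴ K⁻¹
Layer 2 at 2.1 °C → α = 1×10⁻⁴ K⁻¹
Layer 1: 52 × 1.5 × 2.9×10⁻⁴ = 0.02262 m
52–772 m: 0.38 × 1×10⁻⁴ × 720 = 0.02736 m
Δh = 0.02262 + 0.02736 = 0.04998 m ≈ 0.0500 m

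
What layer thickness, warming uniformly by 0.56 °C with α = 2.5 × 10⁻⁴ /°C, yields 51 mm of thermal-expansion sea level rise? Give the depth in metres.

H ≈ 364 m

H = Δh/(αΔT) = 0.051 / (2.5×10⁻⁴ × 0.56) ≈ 364.3 m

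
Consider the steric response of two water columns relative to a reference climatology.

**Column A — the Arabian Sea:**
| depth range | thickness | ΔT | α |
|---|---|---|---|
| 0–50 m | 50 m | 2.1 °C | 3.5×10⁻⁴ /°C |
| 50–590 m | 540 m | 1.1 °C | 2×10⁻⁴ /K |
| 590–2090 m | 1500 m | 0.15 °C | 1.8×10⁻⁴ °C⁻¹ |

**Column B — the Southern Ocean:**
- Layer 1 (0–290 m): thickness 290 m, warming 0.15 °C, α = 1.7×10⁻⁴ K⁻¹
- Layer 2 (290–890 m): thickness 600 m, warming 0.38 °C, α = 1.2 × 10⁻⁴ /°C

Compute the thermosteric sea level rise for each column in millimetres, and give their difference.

A 50 × 2.1 × 3.5×10⁻⁴ = 0.03675 m
A Layer 2: 1.1 × 2×10⁻⁴ × 540 = 0.11880 m
A 590–2090 m: 0.15 × 1500 × 1.8×10⁻⁴ = 0.04050 m
A total: 0.19605 m
B 1.7×10⁻⁴ × 0.15 × 290 = 0.007395 m
B Layer 2: 0.38 × 600 × 1.2×10⁻⁴ = 0.02736 m
B total: 0.034755 m
Difference: 0.19605 − 0.034755 = 0.161295 m

A: 196 mm; B: 34.8 mm; difference 161 mm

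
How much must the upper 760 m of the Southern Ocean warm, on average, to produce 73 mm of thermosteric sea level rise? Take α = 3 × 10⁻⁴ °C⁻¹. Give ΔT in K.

ΔT = Δh/(αH) = 0.073 / (3×10⁻⁴ × 760) ≈ 0.3202 K

0.32 K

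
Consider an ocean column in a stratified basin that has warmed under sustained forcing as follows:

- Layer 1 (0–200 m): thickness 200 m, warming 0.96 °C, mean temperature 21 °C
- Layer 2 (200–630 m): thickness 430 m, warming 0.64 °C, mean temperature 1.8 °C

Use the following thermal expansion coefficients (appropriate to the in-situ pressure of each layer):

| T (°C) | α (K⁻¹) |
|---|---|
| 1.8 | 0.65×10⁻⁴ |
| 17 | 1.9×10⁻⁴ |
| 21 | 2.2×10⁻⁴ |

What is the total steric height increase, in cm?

Layer 1 at 21 °C → α = 2.2×10⁻⁴ K⁻¹
Layer 2 at 1.8 °C → α = 0.65×10⁻⁴ K⁻¹
0–200 m: 0.96 × 2.2×10⁻⁴ × 200 = 0.04224 m
0.65×10⁻⁴ × 430 × 0.64 = 0.017888 m
Δh = 0.04224 + 0.017888 = 0.060128 m

6.0 cm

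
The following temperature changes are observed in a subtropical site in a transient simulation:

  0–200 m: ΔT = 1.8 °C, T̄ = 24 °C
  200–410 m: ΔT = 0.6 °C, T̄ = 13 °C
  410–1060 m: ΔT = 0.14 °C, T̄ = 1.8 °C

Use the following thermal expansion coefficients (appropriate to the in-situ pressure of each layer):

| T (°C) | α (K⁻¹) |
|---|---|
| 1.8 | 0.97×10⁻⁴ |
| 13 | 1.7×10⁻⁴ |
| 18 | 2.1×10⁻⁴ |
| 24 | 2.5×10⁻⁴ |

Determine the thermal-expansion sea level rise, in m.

0.12 m

Layer 1 at 24 °C → α = 2.5×10⁻⁴ K⁻¹
Layer 2 at 13 °C → α = 1.7×10⁻⁴ K⁻¹
Layer 3 at 1.8 °C → α = 0.97×10⁻⁴ K⁻¹
0–200 m: 2.5×10⁻⁴ × 1.8 × 200 = 0.09000 m
Layer 2: 1.7×10⁻⁴ × 210 × 0.6 = 0.02142 m
650 × 0.14 × 0.97×10⁻⁴ = 0.008827 m
Δh = 0.09000 + 0.02142 + 0.008827 = 0.120247 m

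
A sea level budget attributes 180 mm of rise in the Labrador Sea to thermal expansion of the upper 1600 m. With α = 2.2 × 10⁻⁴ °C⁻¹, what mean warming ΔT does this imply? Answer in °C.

ΔT ≈ 0.511 °C

ΔT = Δh/(αH) = 0.18 / (2.2×10⁻⁴ × 1600) ≈ 0.5114 °C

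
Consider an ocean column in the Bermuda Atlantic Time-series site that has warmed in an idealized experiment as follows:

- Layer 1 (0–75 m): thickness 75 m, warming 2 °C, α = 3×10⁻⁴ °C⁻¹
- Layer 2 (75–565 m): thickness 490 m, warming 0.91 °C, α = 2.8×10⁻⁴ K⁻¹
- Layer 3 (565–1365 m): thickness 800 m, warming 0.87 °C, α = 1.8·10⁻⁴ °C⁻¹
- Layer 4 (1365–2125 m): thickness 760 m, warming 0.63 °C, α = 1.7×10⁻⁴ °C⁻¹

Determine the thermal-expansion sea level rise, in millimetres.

3×10⁻⁴ × 2 × 75 = 0.04500 m
Layer 2: 0.91 × 490 × 2.8×10⁻⁴ = 0.124852 m
1.8×10⁻⁴ × 800 × 0.87 = 0.12528 m
1.7×10⁻⁴ × 0.63 × 760 = 0.081396 m
Δh = 0.04500 + 0.124852 + 0.12528 + 0.081396 = 0.376528 m

about 377 mm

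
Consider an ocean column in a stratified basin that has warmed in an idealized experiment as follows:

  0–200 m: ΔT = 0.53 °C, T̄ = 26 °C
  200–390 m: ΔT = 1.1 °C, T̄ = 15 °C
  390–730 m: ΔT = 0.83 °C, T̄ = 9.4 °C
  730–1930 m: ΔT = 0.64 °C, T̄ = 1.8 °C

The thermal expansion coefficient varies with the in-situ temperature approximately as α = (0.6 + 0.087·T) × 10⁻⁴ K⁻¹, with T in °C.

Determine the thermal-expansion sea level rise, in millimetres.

Layer 1: α = (0.6 + 0.087×26)×10⁻⁴ = 2.862×10⁻⁴ K⁻¹
Layer 2: α = (0.6 + 0.087×15)×10⁻⁴ = 1.905×10⁻⁴ K⁻¹
Layer 3: α = (0.6 + 0.087×9.4)×10⁻⁴ = 1.4178×10⁻⁴ K⁻¹
Layer 4: α = (0.6 + 0.087×1.8)×10⁻⁴ = 0.7566×10⁻⁴ K⁻¹
0–200 m: 0.53 × 2.862×10⁻⁴ × 200 = 0.0303372 m
Layer 2: 1.1 × 1.905×10⁻⁴ × 190 = 0.0398145 m
0.83 × 340 × 1.4178×10⁻⁴ = 0.040010316 m
730–1930 m: 1200 × 0.7566×10⁻⁴ × 0.64 = 0.05810688 m
Δh = 0.0303372 + 0.0398145 + 0.040010316 + 0.05810688 = 0.168268896 m

Δh ≈ 168 mm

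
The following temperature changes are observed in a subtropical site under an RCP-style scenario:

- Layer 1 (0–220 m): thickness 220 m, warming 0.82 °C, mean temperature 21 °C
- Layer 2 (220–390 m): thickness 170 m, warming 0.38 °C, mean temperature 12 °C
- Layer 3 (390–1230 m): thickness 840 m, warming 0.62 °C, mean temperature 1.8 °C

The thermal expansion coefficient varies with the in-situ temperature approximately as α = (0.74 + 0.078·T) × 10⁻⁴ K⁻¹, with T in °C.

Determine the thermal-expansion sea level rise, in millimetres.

Layer 1: α = (0.74 + 0.078×21)×10⁻⁴ = 2.378×10⁻⁴ K⁻¹
Layer 2: α = (0.74 + 0.078×12)×10⁻⁴ = 1.676×10⁻⁴ K⁻¹
Layer 3: α = (0.74 + 0.078×1.8)×10⁻⁴ = 0.8804×10⁻⁴ K⁻¹
Layer 1: 2.378×10⁻⁴ × 0.82 × 220 = 0.04289912 m
0.38 × 170 × 1.676×10⁻⁴ = 0.01082696 m
390–1230 m: 840 × 0.8804×10⁻⁴ × 0.62 = 0.045851232 m
Δh = 0.04289912 + 0.01082696 + 0.045851232 = 0.099577312 m

99.6 mm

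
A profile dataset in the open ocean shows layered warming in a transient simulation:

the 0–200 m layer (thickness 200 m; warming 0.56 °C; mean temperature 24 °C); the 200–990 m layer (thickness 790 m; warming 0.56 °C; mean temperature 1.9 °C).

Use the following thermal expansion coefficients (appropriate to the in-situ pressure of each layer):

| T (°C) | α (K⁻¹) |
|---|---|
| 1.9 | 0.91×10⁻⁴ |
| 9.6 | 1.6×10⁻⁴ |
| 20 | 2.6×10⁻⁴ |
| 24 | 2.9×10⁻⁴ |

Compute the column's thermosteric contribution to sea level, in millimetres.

Δh = 72.7 mm

Layer 1 at 24 °C → α = 2.9×10⁻⁴ K⁻¹
Layer 2 at 1.9 °C → α = 0.91×10⁻⁴ K⁻¹
0–200 m: 2.9×10⁻⁴ × 0.56 × 200 = 0.03248 m
200–990 m: 790 × 0.56 × 0.91×10⁻⁴ = 0.0402584 m
Δh = 0.03248 + 0.0402584 = 0.0727384 m ≈ 72.7 mm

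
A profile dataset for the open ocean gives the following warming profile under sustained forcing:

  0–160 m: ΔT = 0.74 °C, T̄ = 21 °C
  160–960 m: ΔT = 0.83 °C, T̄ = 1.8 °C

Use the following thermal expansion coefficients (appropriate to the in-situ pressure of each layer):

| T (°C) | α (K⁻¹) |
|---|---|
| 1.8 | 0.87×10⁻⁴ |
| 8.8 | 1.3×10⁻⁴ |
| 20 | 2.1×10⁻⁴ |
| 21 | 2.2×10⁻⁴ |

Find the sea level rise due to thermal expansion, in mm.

Δh ≈ 83.8 mm

Layer 1 at 21 °C → α = 2.2×10⁻⁴ K⁻¹
Layer 2 at 1.8 °C → α = 0.87×10⁻⁴ K⁻¹
2.2×10⁻⁴ × 160 × 0.74 = 0.026048 m
Layer 2: 0.87×10⁻⁴ × 800 × 0.83 = 0.057768 m
Δh = 0.026048 + 0.057768 = 0.083816 m ≈ 83.8 mm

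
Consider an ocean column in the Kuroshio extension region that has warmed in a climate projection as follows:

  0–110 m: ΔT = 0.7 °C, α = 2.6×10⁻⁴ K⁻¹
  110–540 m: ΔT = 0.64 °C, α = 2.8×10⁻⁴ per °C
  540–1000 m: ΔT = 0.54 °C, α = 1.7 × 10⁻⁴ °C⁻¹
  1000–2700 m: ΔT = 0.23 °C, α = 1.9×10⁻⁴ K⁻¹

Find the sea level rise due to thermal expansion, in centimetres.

0.7 × 110 × 2.6×10⁻⁴ = 0.02002 m
2.8×10⁻⁴ × 430 × 0.64 = 0.077056 m
460 × 0.54 × 1.7×10⁻⁴ = 0.042228 m
1000–2700 m: 1.9×10⁻⁴ × 1700 × 0.23 = 0.07429 m
Δh = 0.02002 + 0.077056 + 0.042228 + 0.07429 = 0.213594 m

21 cm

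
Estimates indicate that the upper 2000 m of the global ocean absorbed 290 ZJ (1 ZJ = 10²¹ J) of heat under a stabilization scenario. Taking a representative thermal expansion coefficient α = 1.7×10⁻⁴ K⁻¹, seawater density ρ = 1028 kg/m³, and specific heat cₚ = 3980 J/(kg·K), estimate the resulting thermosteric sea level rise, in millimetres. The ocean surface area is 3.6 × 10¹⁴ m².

33.5 mm

Per unit area: Q = 290×10²¹ / (3.6×10¹⁴) ≈ 8.056×10⁸ J/m²
Δh = αQ/(ρcₚ) = 1.7×10⁻⁴ × 8.056×10⁸ / (1028 × 3980) ≈ 0.033473 m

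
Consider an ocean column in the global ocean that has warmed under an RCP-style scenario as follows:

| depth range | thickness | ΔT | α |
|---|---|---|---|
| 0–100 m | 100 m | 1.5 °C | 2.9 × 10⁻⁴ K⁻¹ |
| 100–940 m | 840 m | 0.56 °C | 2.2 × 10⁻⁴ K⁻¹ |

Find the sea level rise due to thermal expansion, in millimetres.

150 mm

100 × 2.9×10⁻⁴ × 1.5 = 0.04350 m
Layer 2: 0.56 × 2.2×10⁻⁴ × 840 = 0.103488 m
Δh = 0.04350 + 0.103488 = 0.146988 m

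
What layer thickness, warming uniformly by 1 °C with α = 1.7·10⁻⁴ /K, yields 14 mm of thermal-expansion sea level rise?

H = Δh/(αΔT) = 0.014 / (1.7×10⁻⁴ × 1) ≈ 82.35 m

H ≈ 82.4 m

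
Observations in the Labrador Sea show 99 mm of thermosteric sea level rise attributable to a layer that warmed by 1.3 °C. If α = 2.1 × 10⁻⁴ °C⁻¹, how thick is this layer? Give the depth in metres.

H = Δh/(αΔT) = 0.099 / (2.1×10⁻⁴ × 1.3) ≈ 362.6 m

about 360 m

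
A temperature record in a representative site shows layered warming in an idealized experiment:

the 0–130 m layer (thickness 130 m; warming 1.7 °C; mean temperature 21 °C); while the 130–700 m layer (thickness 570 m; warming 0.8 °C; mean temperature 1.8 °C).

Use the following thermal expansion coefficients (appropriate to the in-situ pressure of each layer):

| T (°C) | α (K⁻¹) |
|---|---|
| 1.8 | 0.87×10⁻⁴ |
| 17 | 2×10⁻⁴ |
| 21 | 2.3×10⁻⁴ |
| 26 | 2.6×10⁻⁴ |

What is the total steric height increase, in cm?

9.05 cm of thermosteric rise

Layer 1 at 21 °C → α = 2.3×10⁻⁴ K⁻¹
Layer 2 at 1.8 °C → α = 0.87×10⁻⁴ K⁻¹
Layer 1: 2.3×10⁻⁴ × 1.7 × 130 = 0.05083 m
Layer 2: 0.8 × 0.87×10⁻⁴ × 570 = 0.039672 m
Δh = 0.05083 + 0.039672 = 0.090502 m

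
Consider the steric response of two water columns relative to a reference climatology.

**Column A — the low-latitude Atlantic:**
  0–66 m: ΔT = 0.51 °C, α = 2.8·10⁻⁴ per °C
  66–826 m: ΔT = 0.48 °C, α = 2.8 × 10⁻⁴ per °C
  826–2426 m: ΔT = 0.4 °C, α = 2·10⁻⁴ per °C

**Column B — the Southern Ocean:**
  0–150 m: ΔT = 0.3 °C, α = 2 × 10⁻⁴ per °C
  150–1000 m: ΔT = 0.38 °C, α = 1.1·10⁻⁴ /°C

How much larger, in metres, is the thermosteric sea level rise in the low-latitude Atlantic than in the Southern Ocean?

0.195 m

A Layer 1: 0.51 × 66 × 2.8×10⁻⁴ = 0.0094248 m
A Layer 2: 760 × 2.8×10⁻⁴ × 0.48 = 0.102144 m
A 826–2426 m: 0.4 × 1600 × 2×10⁻⁴ = 0.12800 m
A total: 0.2395688 m
B 0–150 m: 0.3 × 150 × 2×10⁻⁴ = 0.00900 m
B 150–1000 m: 0.38 × 850 × 1.1×10⁻⁴ = 0.03553 m
B total: 0.04453 m
Difference: 0.2395688 − 0.04453 = 0.1950388 m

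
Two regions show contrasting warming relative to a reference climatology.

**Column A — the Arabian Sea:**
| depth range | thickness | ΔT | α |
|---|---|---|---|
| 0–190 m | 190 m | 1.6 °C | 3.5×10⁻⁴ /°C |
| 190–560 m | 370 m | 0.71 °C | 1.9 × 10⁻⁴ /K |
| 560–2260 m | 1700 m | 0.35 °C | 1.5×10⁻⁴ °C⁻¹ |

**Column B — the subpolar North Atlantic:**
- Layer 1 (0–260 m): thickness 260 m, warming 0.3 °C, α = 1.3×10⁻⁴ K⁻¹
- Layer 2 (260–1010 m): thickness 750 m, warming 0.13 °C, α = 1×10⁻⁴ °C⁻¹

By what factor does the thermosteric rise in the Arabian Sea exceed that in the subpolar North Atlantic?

12

A Layer 1: 1.6 × 3.5×10⁻⁴ × 190 = 0.10640 m
A Layer 2: 0.71 × 370 × 1.9×10⁻⁴ = 0.049913 m
A 560–2260 m: 1700 × 1.5×10⁻⁴ × 0.35 = 0.08925 m
A total: 0.245563 m
B Layer 1: 1.3×10⁻⁴ × 260 × 0.3 = 0.01014 m
B 260–1010 m: 0.13 × 1×10⁻⁴ × 750 = 0.00975 m
B total: 0.01989 m
Ratio: 0.245563 / 0.01989 ≈ 12.35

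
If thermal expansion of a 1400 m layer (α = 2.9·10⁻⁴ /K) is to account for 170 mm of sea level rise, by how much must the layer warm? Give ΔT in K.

about 0.419 K

ΔT = Δh/(αH) = 0.17 / (2.9×10⁻⁴ × 1400) ≈ 0.4187 K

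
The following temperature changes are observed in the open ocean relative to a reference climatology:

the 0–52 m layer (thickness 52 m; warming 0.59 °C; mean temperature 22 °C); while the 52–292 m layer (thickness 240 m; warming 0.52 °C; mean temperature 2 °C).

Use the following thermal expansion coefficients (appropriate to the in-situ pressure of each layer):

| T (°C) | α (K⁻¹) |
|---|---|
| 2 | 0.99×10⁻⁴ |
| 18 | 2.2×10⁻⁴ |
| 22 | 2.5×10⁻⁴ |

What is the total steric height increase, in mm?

Δh ≈ 20.0 mm

Layer 1 at 22 °C → α = 2.5×10⁻⁴ K⁻¹
Layer 2 at 2 °C → α = 0.99×10⁻⁴ K⁻¹
0–52 m: 0.59 × 2.5×10⁻⁴ × 52 = 0.00767 m
52–292 m: 0.52 × 0.99×10⁻⁴ × 240 = 0.0123552 m
Δh = 0.00767 + 0.0123552 = 0.0200252 m ≈ 20.0 mm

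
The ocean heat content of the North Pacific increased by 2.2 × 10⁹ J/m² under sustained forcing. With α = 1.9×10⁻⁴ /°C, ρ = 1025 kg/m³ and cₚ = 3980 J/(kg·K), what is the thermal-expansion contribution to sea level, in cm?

Δh = αQ/(ρcₚ) = 1.9×10⁻⁴ × 2.2×10⁹ / (1025 × 3980) ≈ 0.10246 m

10 cm of thermosteric rise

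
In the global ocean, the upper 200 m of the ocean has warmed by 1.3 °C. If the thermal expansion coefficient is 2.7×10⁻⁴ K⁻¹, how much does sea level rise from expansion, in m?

Δh = αΔT·H = 2.7×10⁻⁴ × 1.3 × 200 = 0.07020 m

0.070 m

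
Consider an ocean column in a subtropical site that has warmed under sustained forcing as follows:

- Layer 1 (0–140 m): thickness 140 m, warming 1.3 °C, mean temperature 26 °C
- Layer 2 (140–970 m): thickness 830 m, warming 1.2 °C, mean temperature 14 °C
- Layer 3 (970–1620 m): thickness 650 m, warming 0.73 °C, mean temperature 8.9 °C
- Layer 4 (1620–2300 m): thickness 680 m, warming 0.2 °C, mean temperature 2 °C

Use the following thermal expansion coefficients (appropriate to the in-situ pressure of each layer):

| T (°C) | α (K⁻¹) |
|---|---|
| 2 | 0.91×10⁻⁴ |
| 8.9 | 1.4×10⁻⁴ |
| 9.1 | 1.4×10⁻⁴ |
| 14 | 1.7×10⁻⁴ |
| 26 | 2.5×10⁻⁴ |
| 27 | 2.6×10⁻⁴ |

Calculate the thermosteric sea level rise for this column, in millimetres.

Layer 1 at 26 °C → α = 2.5×10⁻⁴ K⁻¹
Layer 2 at 14 °C → α = 1.7×10⁻⁴ K⁻¹
Layer 3 at 8.9 °C → α = 1.4×10⁻⁴ K⁻¹
Layer 4 at 2 °C → α = 0.91×10⁻⁴ K⁻¹
1.3 × 2.5×10⁻⁴ × 140 = 0.04550 m
Layer 2: 830 × 1.2 × 1.7×10⁻⁴ = 0.16932 m
970–1620 m: 650 × 1.4×10⁻⁴ × 0.73 = 0.06643 m
Layer 4: 0.2 × 0.91×10⁻⁴ × 680 = 0.012376 m
Δh = 0.04550 + 0.16932 + 0.06643 + 0.012376 = 0.293626 m

Δh ≈ 294 mm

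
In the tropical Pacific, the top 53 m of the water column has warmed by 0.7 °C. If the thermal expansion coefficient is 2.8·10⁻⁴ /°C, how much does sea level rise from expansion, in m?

Δh = αΔT·H = 2.8×10⁻⁴ × 0.7 × 53 = 0.010388 m

0.0104 m of thermosteric rise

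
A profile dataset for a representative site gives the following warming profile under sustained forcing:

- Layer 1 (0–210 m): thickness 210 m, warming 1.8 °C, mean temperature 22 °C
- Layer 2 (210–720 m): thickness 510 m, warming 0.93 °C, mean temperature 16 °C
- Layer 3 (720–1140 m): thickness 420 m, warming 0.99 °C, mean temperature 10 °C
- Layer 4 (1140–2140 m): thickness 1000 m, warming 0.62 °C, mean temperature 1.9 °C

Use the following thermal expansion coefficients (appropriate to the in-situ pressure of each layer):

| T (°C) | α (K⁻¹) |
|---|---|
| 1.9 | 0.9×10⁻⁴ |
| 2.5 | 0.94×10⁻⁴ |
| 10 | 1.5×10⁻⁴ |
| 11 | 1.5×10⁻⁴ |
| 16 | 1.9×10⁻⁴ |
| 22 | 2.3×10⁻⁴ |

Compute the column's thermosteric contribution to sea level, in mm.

about 295 mm

Layer 1 at 22 °C → α = 2.3×10⁻⁴ K⁻¹
Layer 2 at 16 °C → α = 1.9×10⁻⁴ K⁻¹
Layer 3 at 10 °C → α = 1.5×10⁻⁴ K⁻¹
Layer 4 at 1.9 °C → α = 0.9×10⁻⁴ K⁻¹
Layer 1: 1.8 × 2.3×10⁻⁴ × 210 = 0.08694 m
Layer 2: 510 × 0.93 × 1.9×10⁻⁴ = 0.090117 m
Layer 3: 0.99 × 420 × 1.5×10⁻⁴ = 0.06237 m
1140–2140 m: 0.62 × 0.9×10⁻⁴ × 1000 = 0.05580 m
Δh = 0.08694 + 0.090117 + 0.06237 + 0.05580 = 0.295227 m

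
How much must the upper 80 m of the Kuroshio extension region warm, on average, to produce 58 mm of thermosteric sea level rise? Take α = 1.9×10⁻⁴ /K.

about 3.82 °C

ΔT = Δh/(αH) = 0.058 / (1.9×10⁻⁴ × 80) ≈ 3.816 °C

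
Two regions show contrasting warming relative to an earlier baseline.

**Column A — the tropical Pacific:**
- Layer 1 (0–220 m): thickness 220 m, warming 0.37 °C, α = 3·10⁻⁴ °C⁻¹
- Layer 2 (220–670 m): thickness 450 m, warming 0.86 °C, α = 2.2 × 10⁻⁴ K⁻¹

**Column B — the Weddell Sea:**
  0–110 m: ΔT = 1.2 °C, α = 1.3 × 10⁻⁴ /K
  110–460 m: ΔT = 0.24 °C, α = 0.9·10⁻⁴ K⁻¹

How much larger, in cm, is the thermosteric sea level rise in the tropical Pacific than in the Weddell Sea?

A 220 × 0.37 × 3×10⁻⁴ = 0.02442 m
A 450 × 0.86 × 2.2×10⁻⁴ = 0.08514 m
A total: 0.10956 m
B 1.2 × 1.3×10⁻⁴ × 110 = 0.01716 m
B Layer 2: 0.24 × 0.9×10⁻⁴ × 350 = 0.00756 m
B total: 0.02472 m
Difference: 0.10956 − 0.02472 = 0.08484 m

8.48 cm larger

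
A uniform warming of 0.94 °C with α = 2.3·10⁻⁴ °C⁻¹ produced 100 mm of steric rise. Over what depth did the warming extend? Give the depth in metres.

about 463 m

H = Δh/(αΔT) = 0.1 / (2.3×10⁻⁴ × 0.94) ≈ 462.5 m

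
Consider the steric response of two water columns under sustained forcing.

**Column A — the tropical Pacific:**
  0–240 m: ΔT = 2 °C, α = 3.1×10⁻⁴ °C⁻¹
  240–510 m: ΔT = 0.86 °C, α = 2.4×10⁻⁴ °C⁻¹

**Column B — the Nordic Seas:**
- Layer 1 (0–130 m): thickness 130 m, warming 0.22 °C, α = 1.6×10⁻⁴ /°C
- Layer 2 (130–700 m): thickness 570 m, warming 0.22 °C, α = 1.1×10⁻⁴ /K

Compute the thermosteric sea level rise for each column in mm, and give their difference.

A: 205 mm; B: 18.4 mm; difference 186 mm

A 3.1×10⁻⁴ × 240 × 2 = 0.14880 m
A 240–510 m: 2.4×10⁻⁴ × 0.86 × 270 = 0.055728 m
A total: 0.204528 m
B 0–130 m: 130 × 1.6×10⁻⁴ × 0.22 = 0.004576 m
B 0.22 × 1.1×10⁻⁴ × 570 = 0.013794 m
B total: 0.01837 m
Difference: 0.204528 − 0.01837 = 0.186158 m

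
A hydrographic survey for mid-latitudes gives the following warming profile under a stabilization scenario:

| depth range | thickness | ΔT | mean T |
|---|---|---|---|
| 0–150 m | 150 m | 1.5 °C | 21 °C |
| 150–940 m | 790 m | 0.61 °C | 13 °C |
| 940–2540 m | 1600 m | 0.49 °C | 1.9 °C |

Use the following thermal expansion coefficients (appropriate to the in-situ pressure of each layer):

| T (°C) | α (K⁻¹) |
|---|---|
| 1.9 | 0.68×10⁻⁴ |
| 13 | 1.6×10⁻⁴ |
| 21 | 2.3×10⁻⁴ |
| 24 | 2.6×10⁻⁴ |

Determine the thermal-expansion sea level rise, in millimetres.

180 mm of thermosteric rise

Layer 1 at 21 °C → α = 2.3×10⁻⁴ K⁻¹
Layer 2 at 13 °C → α = 1.6×10⁻⁴ K⁻¹
Layer 3 at 1.9 °C → α = 0.68×10⁻⁴ K⁻¹
0–150 m: 150 × 2.3×10⁻⁴ × 1.5 = 0.05175 m
150–940 m: 790 × 1.6×10⁻⁴ × 0.61 = 0.077104 m
1600 × 0.68×10⁻⁴ × 0.49 = 0.053312 m
Δh = 0.05175 + 0.077104 + 0.053312 = 0.182166 m ≈ 180 mm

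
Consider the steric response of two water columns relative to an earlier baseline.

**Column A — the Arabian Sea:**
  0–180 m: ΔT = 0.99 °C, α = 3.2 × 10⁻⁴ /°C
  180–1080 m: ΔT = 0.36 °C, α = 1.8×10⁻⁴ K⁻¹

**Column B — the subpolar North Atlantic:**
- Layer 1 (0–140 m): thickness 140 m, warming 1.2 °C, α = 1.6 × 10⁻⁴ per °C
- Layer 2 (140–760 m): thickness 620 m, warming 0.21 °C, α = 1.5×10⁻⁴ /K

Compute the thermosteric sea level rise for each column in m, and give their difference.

A Layer 1: 180 × 3.2×10⁻⁴ × 0.99 = 0.057024 m
A 1.8×10⁻⁴ × 0.36 × 900 = 0.05832 m
A total: 0.115344 m
B 0–140 m: 1.6×10⁻⁴ × 1.2 × 140 = 0.02688 m
B 0.21 × 620 × 1.5×10⁻⁴ = 0.01953 m
B total: 0.04641 m
Difference: 0.115344 − 0.04641 = 0.068934 m

A: 0.12 m; B: 0.046 m; difference 0.069 m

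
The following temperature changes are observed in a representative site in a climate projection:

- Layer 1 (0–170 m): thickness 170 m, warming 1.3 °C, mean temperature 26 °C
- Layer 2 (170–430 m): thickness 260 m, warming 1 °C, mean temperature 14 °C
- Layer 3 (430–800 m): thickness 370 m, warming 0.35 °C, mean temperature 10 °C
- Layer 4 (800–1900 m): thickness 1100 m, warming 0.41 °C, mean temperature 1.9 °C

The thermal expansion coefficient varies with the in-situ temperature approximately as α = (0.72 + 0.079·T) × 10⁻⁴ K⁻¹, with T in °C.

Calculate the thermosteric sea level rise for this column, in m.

0.17 m of thermosteric rise

Layer 1: α = (0.72 + 0.079×26)×10⁻⁴ = 2.774×10⁻⁴ K⁻¹
Layer 2: α = (0.72 + 0.079×14)×10⁻⁴ = 1.826×10⁻⁴ K⁻¹
Layer 3: α = (0.72 + 0.079×10)×10⁻⁴ = 1.51×10⁻⁴ K⁻¹
Layer 4: α = (0.72 + 0.079×1.9)×10⁻⁴ = 0.8701×10⁻⁴ K⁻¹
0–170 m: 2.774×10⁻⁴ × 170 × 1.3 = 0.0613054 m
Layer 2: 1 × 1.826×10⁻⁴ × 260 = 0.047476 m
430–800 m: 0.35 × 1.51×10⁻⁴ × 370 = 0.0195545 m
800–1900 m: 1100 × 0.41 × 0.8701×10⁻⁴ = 0.03924151 m
Δh = 0.0613054 + 0.047476 + 0.0195545 + 0.03924151 = 0.16757741 m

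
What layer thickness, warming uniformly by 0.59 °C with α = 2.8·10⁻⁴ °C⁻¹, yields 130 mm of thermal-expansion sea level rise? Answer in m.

H = Δh/(αΔT) = 0.13 / (2.8×10⁻⁴ × 0.59) ≈ 786.9 m

about 787 m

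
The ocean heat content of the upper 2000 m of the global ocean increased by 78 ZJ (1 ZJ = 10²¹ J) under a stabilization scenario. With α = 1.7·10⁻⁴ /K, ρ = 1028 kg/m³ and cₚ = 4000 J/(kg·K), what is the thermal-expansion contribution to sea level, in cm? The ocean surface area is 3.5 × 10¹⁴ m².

0.92 cm

Per unit area: Q = 78×10²¹ / (3.5×10¹⁴) ≈ 2.229×10⁸ J/m²
Δh = αQ/(ρcₚ) = 1.7×10⁻⁴ × 2.229×10⁸ / (1028 × 4000) ≈ 0.0092152 m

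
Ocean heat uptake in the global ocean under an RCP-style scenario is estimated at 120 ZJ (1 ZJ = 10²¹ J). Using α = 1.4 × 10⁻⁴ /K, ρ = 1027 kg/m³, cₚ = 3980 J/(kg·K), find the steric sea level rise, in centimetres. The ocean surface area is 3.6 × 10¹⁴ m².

1.14 cm

Per unit area: Q = 120×10²¹ / (3.6×10¹⁴) ≈ 3.333×10⁸ J/m²
Δh = αQ/(ρcₚ) = 1.4×10⁻⁴ × 3.333×10⁸ / (1027 × 3980) ≈ 0.011416 m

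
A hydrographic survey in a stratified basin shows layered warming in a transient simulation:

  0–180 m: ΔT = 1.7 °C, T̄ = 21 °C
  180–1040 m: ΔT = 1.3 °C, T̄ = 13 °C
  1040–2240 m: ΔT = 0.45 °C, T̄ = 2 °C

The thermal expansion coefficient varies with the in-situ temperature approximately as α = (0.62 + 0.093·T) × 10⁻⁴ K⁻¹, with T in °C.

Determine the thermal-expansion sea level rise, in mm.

327 mm

Layer 1: α = (0.62 + 0.093×21)×10⁻⁴ = 2.573×10⁻⁴ K⁻¹
Layer 2: α = (0.62 + 0.093×13)×10⁻⁴ = 1.829×10⁻⁴ K⁻¹
Layer 3: α = (0.62 + 0.093×2)×10⁻⁴ = 0.806×10⁻⁴ K⁻¹
Layer 1: 2.573×10⁻⁴ × 1.7 × 180 = 0.0787338 m
860 × 1.3 × 1.829×10⁻⁴ = 0.2044822 m
0.806×10⁻⁴ × 1200 × 0.45 = 0.043524 m
Δh = 0.0787338 + 0.2044822 + 0.043524 = 0.32674 m ≈ 327 mm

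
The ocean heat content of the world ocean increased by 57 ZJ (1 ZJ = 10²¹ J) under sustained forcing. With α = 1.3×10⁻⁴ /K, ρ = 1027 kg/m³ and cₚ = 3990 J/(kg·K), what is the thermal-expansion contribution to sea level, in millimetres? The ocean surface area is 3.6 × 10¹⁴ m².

about 5.0 mm

Per unit area: Q = 57×10²¹ / (3.6×10¹⁴) ≈ 1.583×10⁸ J/m²
Δh = αQ/(ρcₚ) = 1.3×10⁻⁴ × 1.583×10⁸ / (1027 × 3990) ≈ 0.005022 m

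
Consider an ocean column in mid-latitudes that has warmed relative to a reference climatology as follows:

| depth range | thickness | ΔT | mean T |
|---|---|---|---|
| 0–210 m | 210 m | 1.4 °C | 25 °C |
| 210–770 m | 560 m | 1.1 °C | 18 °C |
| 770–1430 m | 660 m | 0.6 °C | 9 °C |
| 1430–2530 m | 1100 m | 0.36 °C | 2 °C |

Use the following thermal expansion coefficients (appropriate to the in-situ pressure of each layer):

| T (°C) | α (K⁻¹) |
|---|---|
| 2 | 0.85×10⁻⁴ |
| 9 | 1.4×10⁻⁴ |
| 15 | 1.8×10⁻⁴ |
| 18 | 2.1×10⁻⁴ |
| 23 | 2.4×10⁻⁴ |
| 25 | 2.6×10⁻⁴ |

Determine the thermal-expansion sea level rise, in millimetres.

Δh ≈ 295 mm

Layer 1 at 25 °C → α = 2.6×10⁻⁴ K⁻¹
Layer 2 at 18 °C → α = 2.1×10⁻⁴ K⁻¹
Layer 3 at 9 °C → α = 1.4×10⁻⁴ K⁻¹
Layer 4 at 2 °C → α = 0.85×10⁻⁴ K⁻¹
0–210 m: 1.4 × 2.6×10⁻⁴ × 210 = 0.07644 m
210–770 m: 1.1 × 2.1×10⁻⁴ × 560 = 0.12936 m
770–1430 m: 1.4×10⁻⁴ × 660 × 0.6 = 0.05544 m
1430–2530 m: 0.85×10⁻⁴ × 1100 × 0.36 = 0.03366 m
Δh = 0.07644 + 0.12936 + 0.05544 + 0.03366 = 0.29490 m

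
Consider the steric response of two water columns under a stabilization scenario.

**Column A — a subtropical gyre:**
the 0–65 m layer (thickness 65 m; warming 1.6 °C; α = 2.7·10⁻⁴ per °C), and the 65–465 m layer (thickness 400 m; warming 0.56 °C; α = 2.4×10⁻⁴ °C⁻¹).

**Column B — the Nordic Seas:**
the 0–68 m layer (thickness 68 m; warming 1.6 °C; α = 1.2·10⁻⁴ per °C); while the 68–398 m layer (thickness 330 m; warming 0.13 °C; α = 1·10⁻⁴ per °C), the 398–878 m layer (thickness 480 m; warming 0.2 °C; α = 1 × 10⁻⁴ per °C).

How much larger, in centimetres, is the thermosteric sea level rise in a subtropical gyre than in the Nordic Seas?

5.5 cm larger

A Layer 1: 1.6 × 2.7×10⁻⁴ × 65 = 0.02808 m
A 400 × 0.56 × 2.4×10⁻⁴ = 0.05376 m
A total: 0.08184 m
B 1.6 × 68 × 1.2×10⁻⁴ = 0.013056 m
B 330 × 0.13 × 1×10⁻⁴ = 0.00429 m
B 0.2 × 480 × 1×10⁻⁴ = 0.00960 m
B total: 0.026946 m
Difference: 0.08184 − 0.026946 = 0.054894 m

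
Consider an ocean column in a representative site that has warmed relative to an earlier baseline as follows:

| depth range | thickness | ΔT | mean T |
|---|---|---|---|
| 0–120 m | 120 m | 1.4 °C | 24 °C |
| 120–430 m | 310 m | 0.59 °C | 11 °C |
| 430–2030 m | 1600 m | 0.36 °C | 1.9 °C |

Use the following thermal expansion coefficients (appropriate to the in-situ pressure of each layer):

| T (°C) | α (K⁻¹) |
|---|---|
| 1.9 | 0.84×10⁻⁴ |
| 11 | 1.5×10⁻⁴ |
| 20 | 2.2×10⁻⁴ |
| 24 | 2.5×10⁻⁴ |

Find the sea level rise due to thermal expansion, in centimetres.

11.8 cm

Layer 1 at 24 °C → α = 2.5×10⁻⁴ K⁻¹
Layer 2 at 11 °C → α = 1.5×10⁻⁴ K⁻¹
Layer 3 at 1.9 °C → α = 0.84×10⁻⁴ K⁻¹
0–120 m: 1.4 × 2.5×10⁻⁴ × 120 = 0.04200 m
120–430 m: 310 × 1.5×10⁻⁴ × 0.59 = 0.027435 m
Layer 3: 1600 × 0.36 × 0.84×10⁻⁴ = 0.048384 m
Δh = 0.04200 + 0.027435 + 0.048384 = 0.117819 m ≈ 11.8 cm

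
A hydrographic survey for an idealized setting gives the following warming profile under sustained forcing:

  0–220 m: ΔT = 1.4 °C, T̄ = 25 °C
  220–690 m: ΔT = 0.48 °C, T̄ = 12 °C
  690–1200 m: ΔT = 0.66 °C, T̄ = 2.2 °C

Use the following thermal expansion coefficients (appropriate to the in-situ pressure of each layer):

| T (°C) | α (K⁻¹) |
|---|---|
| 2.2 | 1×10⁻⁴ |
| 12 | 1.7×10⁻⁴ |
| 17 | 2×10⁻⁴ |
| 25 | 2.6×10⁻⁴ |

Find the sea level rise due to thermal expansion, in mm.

Layer 1 at 25 °C → α = 2.6×10⁻⁴ K⁻¹
Layer 2 at 12 °C → α = 1.7×10⁻⁴ K⁻¹
Layer 3 at 2.2 °C → α = 1×10⁻⁴ K⁻¹
220 × 1.4 × 2.6×10⁻⁴ = 0.08008 m
220–690 m: 1.7×10⁻⁴ × 0.48 × 470 = 0.038352 m
690–1200 m: 0.66 × 510 × 1×10⁻⁴ = 0.03366 m
Δh = 0.08008 + 0.038352 + 0.03366 = 0.152092 m

about 150 mm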